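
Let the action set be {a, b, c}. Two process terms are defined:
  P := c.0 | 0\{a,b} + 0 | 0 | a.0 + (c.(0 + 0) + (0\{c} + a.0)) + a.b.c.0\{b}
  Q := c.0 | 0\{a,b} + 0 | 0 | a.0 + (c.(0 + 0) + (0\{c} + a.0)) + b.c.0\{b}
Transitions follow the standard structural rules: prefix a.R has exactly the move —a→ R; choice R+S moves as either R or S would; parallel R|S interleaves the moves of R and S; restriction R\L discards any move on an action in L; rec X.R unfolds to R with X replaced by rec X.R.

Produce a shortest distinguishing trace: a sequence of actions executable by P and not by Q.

LTS(P): 8 reachable states
  p0 = c.0 | 0\{a,b} + 0 | 0 | a.0 + (c.(0 + 0) + (0\{c} + a.0)) + a.b.c.0\{b} :: -a-> p1, -a-> p2, -a-> p3, -c-> p4, -c-> p5
  p1 = 0 :: ∅
  p2 = 0 | 0 | 0 :: ∅
  p3 = b.c.0\{b} :: -b-> p6
  p4 = 0 + 0 :: ∅
  p5 = 0 | 0\{a,b} :: ∅
  p6 = c.0\{b} :: -c-> p7
  p7 = 0\{b} :: ∅
LTS(Q): 7 reachable states
  q0 = c.0 | 0\{a,b} + 0 | 0 | a.0 + (c.(0 + 0) + (0\{c} + a.0)) + b.c.0\{b} :: -a-> q1, -a-> q2, -b-> q3, -c-> q4, -c-> q5
  q1 = 0 :: ∅
  q2 = 0 | 0 | 0 :: ∅
  q3 = c.0\{b} :: -c-> q6
  q4 = 0 + 0 :: ∅
  q5 = 0 | 0\{a,b} :: ∅
  q6 = 0\{b} :: ∅
Run σ = ⟨ab⟩ on P: start {p0}
  after a @ step 1: {p1, p2, p3}
  after b @ step 2: {p6}
  P completes σ.
Run σ = ⟨ab⟩ on Q: start {q0}
  after a @ step 1: {q1, q2}
  after b @ step 2: no successor for Q

ab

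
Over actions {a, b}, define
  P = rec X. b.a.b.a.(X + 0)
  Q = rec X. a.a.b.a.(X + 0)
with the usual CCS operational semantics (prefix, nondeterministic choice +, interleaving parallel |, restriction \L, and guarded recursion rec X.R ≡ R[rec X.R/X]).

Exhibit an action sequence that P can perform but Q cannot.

b

LTS(P): 5 reachable states
  m0 = rec X. b.a.b.a.(X + 0) ⊢ --b--▸ m1
  m1 = a.b.a.((rec X. b.a.b.a.(X + 0)) + 0) ⊢ --a--▸ m2
  m2 = b.a.((rec X. b.a.b.a.(X + 0)) + 0) ⊢ --b--▸ m3
  m3 = a.((rec X. b.a.b.a.(X + 0)) + 0) ⊢ --a--▸ m4
  m4 = (rec X. b.a.b.a.(X + 0)) + 0 ⊢ --b--▸ m1
LTS(Q): 5 reachable states
  n0 = rec X. a.a.b.a.(X + 0) ⊢ --a--▸ n1
  n1 = a.b.a.((rec X. a.a.b.a.(X + 0)) + 0) ⊢ --a--▸ n2
  n2 = b.a.((rec X. a.a.b.a.(X + 0)) + 0) ⊢ --b--▸ n3
  n3 = a.((rec X. a.a.b.a.(X + 0)) + 0) ⊢ --a--▸ n4
  n4 = (rec X. a.a.b.a.(X + 0)) + 0 ⊢ --a--▸ n1
Run σ = ⟨b⟩ on P: start {m0}
  step 1 (b): {m1}
  — P admits the full trace.
Run σ = ⟨b⟩ on Q: start {n0}
  step 1 (b): ∅ (Q stuck)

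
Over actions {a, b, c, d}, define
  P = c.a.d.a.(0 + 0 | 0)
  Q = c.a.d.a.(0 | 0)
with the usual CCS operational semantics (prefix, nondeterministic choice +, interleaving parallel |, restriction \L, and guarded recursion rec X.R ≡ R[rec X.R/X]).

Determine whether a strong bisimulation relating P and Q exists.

bisimilar

LTS(P): 5 reachable states
  p0 = c.a.d.a.(0 + 0 | 0) ⊢ =c=> p1
  p1 = a.d.a.(0 + 0 | 0) ⊢ =a=> p2
  p2 = d.a.(0 + 0 | 0) ⊢ =d=> p3
  p3 = a.(0 + 0 | 0) ⊢ =a=> p4
  p4 = 0 + 0 | 0 ⊢ (no moves)
LTS(Q): 5 reachable states
  q0 = c.a.d.a.(0 | 0) ⊢ =c=> q1
  q1 = a.d.a.(0 | 0) ⊢ =a=> q2
  q2 = d.a.(0 | 0) ⊢ =d=> q3
  q3 = a.(0 | 0) ⊢ =a=> q4
  q4 = 0 | 0 ⊢ (no moves)
Partition-refinement fixed point:
  B0 = {p0, q0}
  B1 = {p1, q1}
  B2 = {p2, q2}
  B3 = {p3, q3}
  B4 = {p4, q4}
p0 ∈ B0, q0 ∈ B0 → same block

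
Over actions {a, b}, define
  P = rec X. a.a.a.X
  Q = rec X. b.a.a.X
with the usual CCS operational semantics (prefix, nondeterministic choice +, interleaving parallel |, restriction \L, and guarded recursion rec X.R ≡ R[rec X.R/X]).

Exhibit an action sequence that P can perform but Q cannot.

P's transition system — 3 states:
  p0 = rec X. a.a.a.X | ··a··> p1
  p1 = a.a.(rec X. a.a.a.X) | ··a··> p2
  p2 = a.(rec X. a.a.a.X) | ··a··> p0
Q's transition system — 3 states:
  q0 = rec X. b.a.a.X | ··b··> q1
  q1 = a.a.(rec X. b.a.a.X) | ··a··> q2
  q2 = a.(rec X. b.a.a.X) | ··a··> q0
Run σ = ⟨a⟩ on P: start {p0}
  step 1 (a): {p1}
  ✓ P
Run σ = ⟨a⟩ on Q: start {q0}
  step 1 (a): ∅  — Q cannot continue

a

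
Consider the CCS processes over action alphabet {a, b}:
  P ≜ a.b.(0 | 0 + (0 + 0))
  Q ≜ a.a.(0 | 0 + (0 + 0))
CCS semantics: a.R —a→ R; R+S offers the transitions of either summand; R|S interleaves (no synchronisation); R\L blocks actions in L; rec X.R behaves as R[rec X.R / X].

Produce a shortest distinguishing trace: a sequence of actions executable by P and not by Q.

ab

Reachable graph of P (3 states):
  s0 = a.b.(0 | 0 + (0 + 0)) has moves —a→ s1
  s1 = b.(0 | 0 + (0 + 0)) has moves —b→ s2
  s2 = 0 | 0 + (0 + 0) has moves deadlocked
Reachable graph of Q (3 states):
  t0 = a.a.(0 | 0 + (0 + 0)) has moves —a→ t1
  t1 = a.(0 | 0 + (0 + 0)) has moves —a→ t2
  t2 = 0 | 0 + (0 + 0) has moves deadlocked
Trace ⟨ab⟩ through P, begin at {s0}:
  [1] a ⇒ {s1}
  [2] b ⇒ {s2}
  — P admits the full trace.
Trace ⟨ab⟩ through Q, begin at {t0}:
  [1] a ⇒ {t1}
  [2] b ⇒ no successor for Q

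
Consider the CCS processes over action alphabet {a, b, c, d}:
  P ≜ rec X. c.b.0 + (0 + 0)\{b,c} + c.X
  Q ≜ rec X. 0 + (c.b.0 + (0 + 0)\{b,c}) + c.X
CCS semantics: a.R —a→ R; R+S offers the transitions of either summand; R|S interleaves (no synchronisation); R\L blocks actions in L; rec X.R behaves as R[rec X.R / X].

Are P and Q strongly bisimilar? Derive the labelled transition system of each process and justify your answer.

Reachable graph of P (3 states):
  m0 = rec X. c.b.0 + (0 + 0)\{b,c} + c.X → ··c··> m0, ··c··> m1
  m1 = b.0 → ··b··> m2
  m2 = 0 → ·
Reachable graph of Q (3 states):
  n0 = rec X. 0 + (c.b.0 + (0 + 0)\{b,c}) + c.X → ··c··> n0, ··c··> n1
  n1 = b.0 → ··b··> n2
  n2 = 0 → ·
Bisimilarity quotient blocks:
  B0 = {m0, n0}
  B1 = {m1, n1}
  B2 = {m2, n2}
m0 ∈ B0, n0 ∈ B0 → same block

bisimilar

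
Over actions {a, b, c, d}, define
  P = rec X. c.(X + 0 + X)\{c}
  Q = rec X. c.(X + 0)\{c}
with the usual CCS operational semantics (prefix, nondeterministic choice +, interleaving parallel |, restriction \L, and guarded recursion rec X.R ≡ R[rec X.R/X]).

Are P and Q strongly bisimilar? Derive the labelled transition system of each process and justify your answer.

YES

LTS(P): 2 reachable states
  s0 = rec X. c.(X + 0 + X)\{c} → -c-> s1
  s1 = ((rec X. c.(X + 0 + X)\{c}) + 0 + (rec X. c.(X + 0 + X)\{c}))\{c} → stopped
LTS(Q): 2 reachable states
  t0 = rec X. c.(X + 0)\{c} → -c-> t1
  t1 = ((rec X. c.(X + 0)\{c}) + 0)\{c} → stopped
Partition-refinement fixed point:
  B0 = {s0, t0}
  B1 = {s1, t1}
s0 ∈ B0, t0 ∈ B0 → same block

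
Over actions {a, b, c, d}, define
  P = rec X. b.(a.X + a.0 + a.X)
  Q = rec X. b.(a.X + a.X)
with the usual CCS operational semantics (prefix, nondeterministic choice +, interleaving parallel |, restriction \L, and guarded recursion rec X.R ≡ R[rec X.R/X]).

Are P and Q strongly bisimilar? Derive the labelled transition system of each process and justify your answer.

not bisimilar

P's transition system — 3 states:
  u0 = rec X. b.(a.X + a.0 + a.X) → —b→ u1
  u1 = a.(rec X. b.(a.X + a.0 + a.X)) + a.0 + a.(rec X. b.(a.X + a.0 + a.X)) → —a→ u0, —a→ u2
  u2 = 0 → deadlocked
Q's transition system — 2 states:
  v0 = rec X. b.(a.X + a.X) → —b→ v1
  v1 = a.(rec X. b.(a.X + a.X)) + a.(rec X. b.(a.X + a.X)) → —a→ v0
Coarsest stable partition (strong bisimilarity classes):
  B0 = {u0}
  B1 = {u1}
  B2 = {u2}
  B3 = {v0}
  B4 = {v1}
u0 ∈ B0, v0 ∈ B3 → different blocks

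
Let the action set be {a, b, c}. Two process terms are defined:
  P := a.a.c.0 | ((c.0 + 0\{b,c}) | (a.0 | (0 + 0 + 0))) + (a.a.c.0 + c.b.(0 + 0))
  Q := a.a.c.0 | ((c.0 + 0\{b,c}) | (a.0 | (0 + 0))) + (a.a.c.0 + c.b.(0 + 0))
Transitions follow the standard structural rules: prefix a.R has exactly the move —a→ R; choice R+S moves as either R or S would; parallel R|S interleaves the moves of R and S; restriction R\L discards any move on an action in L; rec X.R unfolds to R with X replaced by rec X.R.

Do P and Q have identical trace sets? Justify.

Reachable graph of P (21 states):
  u0 = a.a.c.0 | ((c.0 + 0\{b,c}) | (a.0 | (0 + 0 + 0))) + (a.a.c.0 + c.b.(0 + 0)) → ··a··> u1, ··a··> u2, ··a··> u3, ··c··> u4, ··c··> u5
  u1 = a.a.c.0 | ((c.0 + 0\{b,c}) | (0 | (0 + 0 + 0))) → ··a··> u6, ··c··> u7
  u2 = a.c.0 → ··a··> u8
  u3 = a.c.0 | ((c.0 + 0\{b,c}) | (a.0 | (0 + 0 + 0))) → ··a··> u6, ··a··> u9, ··c··> u10
  u4 = a.a.c.0 | (0 | (a.0 | (0 + 0 + 0))) → ··a··> u10, ··a··> u7
  u5 = b.(0 + 0) → ··b··> u11
  u6 = a.c.0 | ((c.0 + 0\{b,c}) | (0 | (0 + 0 + 0))) → ··a··> u12, ··c··> u13
  u7 = a.a.c.0 | (0 | (0 | (0 + 0 + 0))) → ··a··> u13
  u8 = c.0 → ··c··> u14
  u9 = c.0 | ((c.0 + 0\{b,c}) | (a.0 | (0 + 0 + 0))) → ··a··> u12, ··c··> u15, ··c··> u16
  u10 = a.c.0 | (0 | (a.0 | (0 + 0 + 0))) → ··a··> u13, ··a··> u16
  u11 = 0 + 0 → ·
  u12 = c.0 | ((c.0 + 0\{b,c}) | (0 | (0 + 0 + 0))) → ··c··> u17, ··c··> u18
  u13 = a.c.0 | (0 | (0 | (0 + 0 + 0))) → ··a··> u18
  u14 = 0 → ·
  u15 = 0 | ((c.0 + 0\{b,c}) | (a.0 | (0 + 0 + 0))) → ··a··> u17, ··c··> u19
  u16 = c.0 | (0 | (a.0 | (0 + 0 + 0))) → ··a··> u18, ··c··> u19
  u17 = 0 | ((c.0 + 0\{b,c}) | (0 | (0 + 0 + 0))) → ··c··> u20
  u18 = c.0 | (0 | (0 | (0 + 0 + 0))) → ··c··> u20
  u19 = 0 | (0 | (a.0 | (0 + 0 + 0))) → ··a··> u20
  u20 = 0 | (0 | (0 | (0 + 0 + 0))) → ·
Reachable graph of Q (21 states):
  v0 = a.a.c.0 | ((c.0 + 0\{b,c}) | (a.0 | (0 + 0))) + (a.a.c.0 + c.b.(0 + 0)) → ··a··> v1, ··a··> v2, ··a··> v3, ··c··> v4, ··c··> v5
  v1 = a.a.c.0 | ((c.0 + 0\{b,c}) | (0 | (0 + 0))) → ··a··> v6, ··c··> v7
  v2 = a.c.0 → ··a··> v8
  v3 = a.c.0 | ((c.0 + 0\{b,c}) | (a.0 | (0 + 0))) → ··a··> v6, ··a··> v9, ··c··> v10
  v4 = a.a.c.0 | (0 | (a.0 | (0 + 0))) → ··a··> v10, ··a··> v7
  v5 = b.(0 + 0) → ··b··> v11
  v6 = a.c.0 | ((c.0 + 0\{b,c}) | (0 | (0 + 0))) → ··a··> v12, ··c··> v13
  v7 = a.a.c.0 | (0 | (0 | (0 + 0))) → ··a··> v13
  v8 = c.0 → ··c··> v14
  v9 = c.0 | ((c.0 + 0\{b,c}) | (a.0 | (0 + 0))) → ··a··> v12, ··c··> v15, ··c··> v16
  v10 = a.c.0 | (0 | (a.0 | (0 + 0))) → ··a··> v13, ··a··> v16
  v11 = 0 + 0 → ·
  v12 = c.0 | ((c.0 + 0\{b,c}) | (0 | (0 + 0))) → ··c··> v17, ··c··> v18
  v13 = a.c.0 | (0 | (0 | (0 + 0))) → ··a··> v18
  v14 = 0 → ·
  v15 = 0 | ((c.0 + 0\{b,c}) | (a.0 | (0 + 0))) → ··a··> v17, ··c··> v19
  v16 = c.0 | (0 | (a.0 | (0 + 0))) → ··a··> v18, ··c··> v19
  v17 = 0 | ((c.0 + 0\{b,c}) | (0 | (0 + 0))) → ··c··> v20
  v18 = c.0 | (0 | (0 | (0 + 0))) → ··c··> v20
  v19 = 0 | (0 | (a.0 | (0 + 0))) → ··a··> v20
  v20 = 0 | (0 | (0 | (0 + 0))) → ·
Bisimilarity quotient blocks:
  B0 = {u0, v0}
  B1 = {u3, v3}
  B2 = {u10, v10}
  B3 = {u13, u2, v13, v2}
  B4 = {u17, u18, u8, v17, v18, v8}
  B5 = {u11, u14, u20, v11, v14, v20}
  B6 = {u15, u16, v15, v16}
  B7 = {u19, v19}
  B8 = {u9, v9}
  B9 = {u12, v12}
  B10 = {u6, v6}
  B11 = {u1, v1}
  B12 = {u7, v7}
  B13 = {u5, v5}
  B14 = {u4, v4}
u0 ∈ B0, v0 ∈ B0 → same block
Bisimilar ⇒ trace-equivalent.

trace-equivalent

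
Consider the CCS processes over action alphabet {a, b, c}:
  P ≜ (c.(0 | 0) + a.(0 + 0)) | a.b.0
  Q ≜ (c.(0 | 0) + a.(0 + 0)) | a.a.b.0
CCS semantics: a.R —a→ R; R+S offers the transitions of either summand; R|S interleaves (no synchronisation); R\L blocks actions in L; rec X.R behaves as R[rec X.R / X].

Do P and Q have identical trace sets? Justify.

P's transition system — 9 states:
  u0 = (c.(0 | 0) + a.(0 + 0)) | a.b.0 :: =a=> u1, =a=> u2, =c=> u3
  u1 = (0 + 0) | a.b.0 :: =a=> u4
  u2 = (c.(0 | 0) + a.(0 + 0)) | b.0 :: =a=> u4, =b=> u5, =c=> u6
  u3 = 0 | 0 | a.b.0 :: =a=> u6
  u4 = (0 + 0) | b.0 :: =b=> u7
  u5 = (c.(0 | 0) + a.(0 + 0)) | 0 :: =a=> u7, =c=> u8
  u6 = 0 | 0 | b.0 :: =b=> u8
  u7 = (0 + 0) | 0 :: deadlocked
  u8 = 0 | 0 | 0 :: deadlocked
Q's transition system — 12 states:
  v0 = (c.(0 | 0) + a.(0 + 0)) | a.a.b.0 :: =a=> v1, =a=> v2, =c=> v3
  v1 = (0 + 0) | a.a.b.0 :: =a=> v4
  v2 = (c.(0 | 0) + a.(0 + 0)) | a.b.0 :: =a=> v4, =a=> v5, =c=> v6
  v3 = 0 | 0 | a.a.b.0 :: =a=> v6
  v4 = (0 + 0) | a.b.0 :: =a=> v7
  v5 = (c.(0 | 0) + a.(0 + 0)) | b.0 :: =a=> v7, =b=> v8, =c=> v9
  v6 = 0 | 0 | a.b.0 :: =a=> v9
  v7 = (0 + 0) | b.0 :: =b=> v10
  v8 = (c.(0 | 0) + a.(0 + 0)) | 0 :: =a=> v10, =c=> v11
  v9 = 0 | 0 | b.0 :: =b=> v11
  v10 = (0 + 0) | 0 :: deadlocked
  v11 = 0 | 0 | 0 :: deadlocked
Executing ab from P (initial set {u0}):
  after a @ step 1: {u1, u2}
  after b @ step 2: {u5}
  — P admits the full trace.
Executing ab from Q (initial set {v0}):
  after a @ step 1: {v1, v2}
  after b @ step 2: ∅  — Q cannot continue

traces(P) ≠ traces(Q) — witness ⟨ab⟩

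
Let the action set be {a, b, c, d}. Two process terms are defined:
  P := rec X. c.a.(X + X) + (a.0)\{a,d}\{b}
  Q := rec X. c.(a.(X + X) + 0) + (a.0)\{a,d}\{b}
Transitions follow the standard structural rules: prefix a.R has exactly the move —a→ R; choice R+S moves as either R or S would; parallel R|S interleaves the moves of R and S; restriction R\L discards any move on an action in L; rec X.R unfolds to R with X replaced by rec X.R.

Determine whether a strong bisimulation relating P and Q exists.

LTS(P): 3 reachable states
  m0 = rec X. c.a.(X + X) + (a.0)\{a,d}\{b} :: ··c··> m1
  m1 = a.((rec X. c.a.(X + X) + (a.0)\{a,d}\{b}) + (rec X. c.a.(X + X) + (a.0)\{a,d}\{b})) :: ··a··> m2
  m2 = (rec X. c.a.(X + X) + (a.0)\{a,d}\{b}) + (rec X. c.a.(X + X) + (a.0)\{a,d}\{b}) :: ··c··> m1
LTS(Q): 3 reachable states
  n0 = rec X. c.(a.(X + X) + 0) + (a.0)\{a,d}\{b} :: ··c··> n1
  n1 = a.((rec X. c.(a.(X + X) + 0) + (a.0)\{a,d}\{b}) + (rec X. c.(a.(X + X) + 0) + (a.0)\{a,d}\{b})) + 0 :: ··a··> n2
  n2 = (rec X. c.(a.(X + X) + 0) + (a.0)\{a,d}\{b}) + (rec X. c.(a.(X + X) + 0) + (a.0)\{a,d}\{b}) :: ··c··> n1
Partition-refinement fixed point:
  B0 = {m0, m2, n0, n2}
  B1 = {m1, n1}
m0 ∈ B0, n0 ∈ B0 → same block

bisimilar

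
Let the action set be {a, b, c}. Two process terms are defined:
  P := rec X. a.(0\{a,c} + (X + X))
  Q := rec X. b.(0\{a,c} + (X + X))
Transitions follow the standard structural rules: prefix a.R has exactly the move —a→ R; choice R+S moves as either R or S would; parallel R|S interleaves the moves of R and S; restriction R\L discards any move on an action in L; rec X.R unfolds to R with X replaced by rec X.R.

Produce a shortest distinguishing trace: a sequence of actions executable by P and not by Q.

P's transition system — 2 states:
  m0 = rec X. a.(0\{a,c} + (X + X)) → -a-> m1
  m1 = 0\{a,c} + ((rec X. a.(0\{a,c} + (X + X))) + (rec X. a.(0\{a,c} + (X + X)))) → -a-> m1
Q's transition system — 2 states:
  n0 = rec X. b.(0\{a,c} + (X + X)) → -b-> n1
  n1 = 0\{a,c} + ((rec X. b.(0\{a,c} + (X + X))) + (rec X. b.(0\{a,c} + (X + X)))) → -b-> n1
Executing a from P (initial set {m0}):
  step 1 (a): {m1}
  P completes σ.
Executing a from Q (initial set {n0}):
  step 1 (a): no successor for Q

a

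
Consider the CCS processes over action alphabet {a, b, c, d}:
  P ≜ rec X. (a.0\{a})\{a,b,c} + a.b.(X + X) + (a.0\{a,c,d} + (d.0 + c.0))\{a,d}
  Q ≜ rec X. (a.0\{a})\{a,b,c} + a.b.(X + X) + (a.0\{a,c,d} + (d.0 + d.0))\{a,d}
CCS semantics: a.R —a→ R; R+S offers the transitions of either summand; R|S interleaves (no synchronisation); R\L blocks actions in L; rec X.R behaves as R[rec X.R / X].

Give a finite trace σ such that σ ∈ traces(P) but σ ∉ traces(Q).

Reachable graph of P (4 states):
  u0 = rec X. (a.0\{a})\{a,b,c} + a.b.(X + X) + (a.0\{a,c,d} + (d.0 + c.0))\{a,d} → --a--▸ u1, --c--▸ u2
  u1 = b.((rec X. (a.0\{a})\{a,b,c} + a.b.(X + X) + (a.0\{a,c,d} + (d.0 + c.0))\{a,d}) + (rec X. (a.0\{a})\{a,b,c} + a.b.(X + X) + (a.0\{a,c,d} + (d.0 + c.0))\{a,d})) → --b--▸ u3
  u2 = 0\{a,d} → ·
  u3 = (rec X. (a.0\{a})\{a,b,c} + a.b.(X + X) + (a.0\{a,c,d} + (d.0 + c.0))\{a,d}) + (rec X. (a.0\{a})\{a,b,c} + a.b.(X + X) + (a.0\{a,c,d} + (d.0 + c.0))\{a,d}) → --a--▸ u1, --c--▸ u2
Reachable graph of Q (3 states):
  v0 = rec X. (a.0\{a})\{a,b,c} + a.b.(X + X) + (a.0\{a,c,d} + (d.0 + d.0))\{a,d} → --a--▸ v1
  v1 = b.((rec X. (a.0\{a})\{a,b,c} + a.b.(X + X) + (a.0\{a,c,d} + (d.0 + d.0))\{a,d}) + (rec X. (a.0\{a})\{a,b,c} + a.b.(X + X) + (a.0\{a,c,d} + (d.0 + d.0))\{a,d})) → --b--▸ v2
  v2 = (rec X. (a.0\{a})\{a,b,c} + a.b.(X + X) + (a.0\{a,c,d} + (d.0 + d.0))\{a,d}) + (rec X. (a.0\{a})\{a,b,c} + a.b.(X + X) + (a.0\{a,c,d} + (d.0 + d.0))\{a,d}) → --a--▸ v1
Trace ⟨c⟩ through P, begin at {u0}:
  after c @ step 1: {u2}
  P completes σ.
Trace ⟨c⟩ through Q, begin at {v0}:
  after c @ step 1: ∅ (Q stuck)

c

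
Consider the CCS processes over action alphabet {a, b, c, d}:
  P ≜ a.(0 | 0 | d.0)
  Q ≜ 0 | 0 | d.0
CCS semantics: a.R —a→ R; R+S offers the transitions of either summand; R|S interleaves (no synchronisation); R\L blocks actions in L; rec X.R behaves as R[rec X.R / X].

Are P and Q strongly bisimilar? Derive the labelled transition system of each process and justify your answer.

not bisimilar

P's transition system — 3 states:
  p0 = a.(0 | 0 | d.0) | =a=> p1
  p1 = 0 | 0 | d.0 | =d=> p2
  p2 = 0 | 0 | 0 | ∅
Q's transition system — 2 states:
  q0 = 0 | 0 | d.0 | =d=> q1
  q1 = 0 | 0 | 0 | ∅
Coarsest stable partition (strong bisimilarity classes):
  B0 = {p0}
  B1 = {p1, q0}
  B2 = {p2, q1}
p0 ∈ B0, q0 ∈ B1 → different blocks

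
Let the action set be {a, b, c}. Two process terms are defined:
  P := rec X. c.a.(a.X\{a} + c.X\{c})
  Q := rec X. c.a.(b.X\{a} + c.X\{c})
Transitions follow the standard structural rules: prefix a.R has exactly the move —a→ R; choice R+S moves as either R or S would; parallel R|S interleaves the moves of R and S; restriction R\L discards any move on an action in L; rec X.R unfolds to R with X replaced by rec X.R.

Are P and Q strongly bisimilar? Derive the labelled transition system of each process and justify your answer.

P's transition system — 6 states:
  s0 = rec X. c.a.(a.X\{a} + c.X\{c}) :: —c→ s1
  s1 = a.(a.(rec X. c.a.(a.X\{a} + c.X\{c}))\{a} + c.(rec X. c.a.(a.X\{a} + c.X\{c}))\{c}) :: —a→ s2
  s2 = a.(rec X. c.a.(a.X\{a} + c.X\{c}))\{a} + c.(rec X. c.a.(a.X\{a} + c.X\{c}))\{c} :: —a→ s3, —c→ s4
  s3 = (rec X. c.a.(a.X\{a} + c.X\{c}))\{a} :: —c→ s5
  s4 = (rec X. c.a.(a.X\{a} + c.X\{c}))\{c} :: stopped
  s5 = (a.(a.(rec X. c.a.(a.X\{a} + c.X\{c}))\{a} + c.(rec X. c.a.(a.X\{a} + c.X\{c}))\{c}))\{a} :: stopped
Q's transition system — 6 states:
  t0 = rec X. c.a.(b.X\{a} + c.X\{c}) :: —c→ t1
  t1 = a.(b.(rec X. c.a.(b.X\{a} + c.X\{c}))\{a} + c.(rec X. c.a.(b.X\{a} + c.X\{c}))\{c}) :: —a→ t2
  t2 = b.(rec X. c.a.(b.X\{a} + c.X\{c}))\{a} + c.(rec X. c.a.(b.X\{a} + c.X\{c}))\{c} :: —b→ t3, —c→ t4
  t3 = (rec X. c.a.(b.X\{a} + c.X\{c}))\{a} :: —c→ t5
  t4 = (rec X. c.a.(b.X\{a} + c.X\{c}))\{c} :: stopped
  t5 = (a.(b.(rec X. c.a.(b.X\{a} + c.X\{c}))\{a} + c.(rec X. c.a.(b.X\{a} + c.X\{c}))\{c}))\{a} :: stopped
Partition-refinement fixed point:
  B0 = {s0}
  B1 = {s1}
  B2 = {s2}
  B3 = {s3, t3}
  B4 = {s4, s5, t4, t5}
  B5 = {t0}
  B6 = {t1}
  B7 = {t2}
s0 ∈ B0, t0 ∈ B5 → different blocks

P ≁ Q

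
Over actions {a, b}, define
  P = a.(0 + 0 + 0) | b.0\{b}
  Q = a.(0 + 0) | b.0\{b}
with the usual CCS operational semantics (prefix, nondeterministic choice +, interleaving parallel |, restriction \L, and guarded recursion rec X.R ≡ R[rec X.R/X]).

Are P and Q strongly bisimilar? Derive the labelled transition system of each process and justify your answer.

P ~ Q

Reachable graph of P (4 states):
  s0 = a.(0 + 0 + 0) | b.0\{b} :: —a→ s1, —b→ s2
  s1 = (0 + 0 + 0) | b.0\{b} :: —b→ s3
  s2 = a.(0 + 0 + 0) | 0\{b} :: —a→ s3
  s3 = (0 + 0 + 0) | 0\{b} :: ·
Reachable graph of Q (4 states):
  t0 = a.(0 + 0) | b.0\{b} :: —a→ t1, —b→ t2
  t1 = (0 + 0) | b.0\{b} :: —b→ t3
  t2 = a.(0 + 0) | 0\{b} :: —a→ t3
  t3 = (0 + 0) | 0\{b} :: ·
Bisimilarity quotient blocks:
  B0 = {s0, t0}
  B1 = {s2, t2}
  B2 = {s3, t3}
  B3 = {s1, t1}
s0 ∈ B0, t0 ∈ B0 → same block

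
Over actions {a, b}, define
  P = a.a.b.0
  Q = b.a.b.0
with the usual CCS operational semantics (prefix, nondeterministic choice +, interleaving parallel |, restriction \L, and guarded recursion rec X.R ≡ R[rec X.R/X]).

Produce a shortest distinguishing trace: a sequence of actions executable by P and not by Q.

a

Reachable graph of P (4 states):
  s0 = a.a.b.0 has moves =a=> s1
  s1 = a.b.0 has moves =a=> s2
  s2 = b.0 has moves =b=> s3
  s3 = 0 has moves ·
Reachable graph of Q (4 states):
  t0 = b.a.b.0 has moves =b=> t1
  t1 = a.b.0 has moves =a=> t2
  t2 = b.0 has moves =b=> t3
  t3 = 0 has moves ·
Trace ⟨a⟩ through P, begin at {s0}:
  [1] a ⇒ {s1}
  — P admits the full trace.
Trace ⟨a⟩ through Q, begin at {t0}:
  [1] a ⇒ ∅  — Q cannot continue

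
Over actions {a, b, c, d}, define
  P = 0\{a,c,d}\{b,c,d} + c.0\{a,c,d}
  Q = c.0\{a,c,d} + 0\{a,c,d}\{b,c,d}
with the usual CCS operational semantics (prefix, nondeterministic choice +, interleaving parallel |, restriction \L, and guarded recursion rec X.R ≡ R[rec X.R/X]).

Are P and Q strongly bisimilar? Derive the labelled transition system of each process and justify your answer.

P ~ Q

LTS(P): 2 reachable states
  s0 = 0\{a,c,d}\{b,c,d} + c.0\{a,c,d} ⊢ -c-> s1
  s1 = 0\{a,c,d} ⊢ ∅
LTS(Q): 2 reachable states
  t0 = c.0\{a,c,d} + 0\{a,c,d}\{b,c,d} ⊢ -c-> t1
  t1 = 0\{a,c,d} ⊢ ∅
Partition-refinement fixed point:
  B0 = {s0, t0}
  B1 = {s1, t1}
s0 ∈ B0, t0 ∈ B0 → same block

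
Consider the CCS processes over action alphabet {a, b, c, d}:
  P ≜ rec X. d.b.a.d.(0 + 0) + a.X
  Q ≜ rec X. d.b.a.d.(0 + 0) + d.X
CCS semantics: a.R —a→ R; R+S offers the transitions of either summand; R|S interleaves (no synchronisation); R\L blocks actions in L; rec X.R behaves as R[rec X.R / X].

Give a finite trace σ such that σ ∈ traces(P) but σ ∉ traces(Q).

LTS(P): 5 reachable states
  p0 = rec X. d.b.a.d.(0 + 0) + a.X has moves -a-> p0, -d-> p1
  p1 = b.a.d.(0 + 0) has moves -b-> p2
  p2 = a.d.(0 + 0) has moves -a-> p3
  p3 = d.(0 + 0) has moves -d-> p4
  p4 = 0 + 0 has moves ∅
LTS(Q): 5 reachable states
  q0 = rec X. d.b.a.d.(0 + 0) + d.X has moves -d-> q0, -d-> q1
  q1 = b.a.d.(0 + 0) has moves -b-> q2
  q2 = a.d.(0 + 0) has moves -a-> q3
  q3 = d.(0 + 0) has moves -d-> q4
  q4 = 0 + 0 has moves ∅
Trace ⟨a⟩ through P, begin at {p0}:
  after a @ step 1: {p0}
  ✓ P
Trace ⟨a⟩ through Q, begin at {q0}:
  after a @ step 1: ∅  — Q cannot continue

a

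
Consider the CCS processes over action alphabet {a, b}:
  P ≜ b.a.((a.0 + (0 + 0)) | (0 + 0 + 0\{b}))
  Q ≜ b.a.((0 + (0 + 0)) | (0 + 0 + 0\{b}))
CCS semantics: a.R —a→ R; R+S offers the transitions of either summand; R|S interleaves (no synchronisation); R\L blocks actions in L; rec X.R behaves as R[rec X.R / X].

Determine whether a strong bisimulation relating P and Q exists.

LTS(P): 4 reachable states
  s0 = b.a.((a.0 + (0 + 0)) | (0 + 0 + 0\{b})) :: —b→ s1
  s1 = a.((a.0 + (0 + 0)) | (0 + 0 + 0\{b})) :: —a→ s2
  s2 = (a.0 + (0 + 0)) | (0 + 0 + 0\{b}) :: —a→ s3
  s3 = 0 | (0 + 0 + 0\{b}) :: deadlocked
LTS(Q): 3 reachable states
  t0 = b.a.((0 + (0 + 0)) | (0 + 0 + 0\{b})) :: —b→ t1
  t1 = a.((0 + (0 + 0)) | (0 + 0 + 0\{b})) :: —a→ t2
  t2 = (0 + (0 + 0)) | (0 + 0 + 0\{b}) :: deadlocked
Partition-refinement fixed point:
  B0 = {s0}
  B1 = {s1}
  B2 = {s2, t1}
  B3 = {s3, t2}
  B4 = {t0}
s0 ∈ B0, t0 ∈ B4 → different blocks

NO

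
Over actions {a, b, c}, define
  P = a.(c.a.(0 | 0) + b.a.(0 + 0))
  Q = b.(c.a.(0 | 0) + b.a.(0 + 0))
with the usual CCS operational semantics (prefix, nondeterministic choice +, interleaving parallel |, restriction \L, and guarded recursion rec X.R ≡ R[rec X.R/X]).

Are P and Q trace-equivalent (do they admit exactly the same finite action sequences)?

LTS(P): 6 reachable states
  p0 = a.(c.a.(0 | 0) + b.a.(0 + 0)) ⊢ —a→ p1
  p1 = c.a.(0 | 0) + b.a.(0 + 0) ⊢ —b→ p2, —c→ p3
  p2 = a.(0 + 0) ⊢ —a→ p4
  p3 = a.(0 | 0) ⊢ —a→ p5
  p4 = 0 + 0 ⊢ (no moves)
  p5 = 0 | 0 ⊢ (no moves)
LTS(Q): 6 reachable states
  q0 = b.(c.a.(0 | 0) + b.a.(0 + 0)) ⊢ —b→ q1
  q1 = c.a.(0 | 0) + b.a.(0 + 0) ⊢ —b→ q2, —c→ q3
  q2 = a.(0 + 0) ⊢ —a→ q4
  q3 = a.(0 | 0) ⊢ —a→ q5
  q4 = 0 + 0 ⊢ (no moves)
  q5 = 0 | 0 ⊢ (no moves)
Run σ = ⟨a⟩ on P: start {p0}
  after a @ step 1: {p1}
  ✓ P
Run σ = ⟨a⟩ on Q: start {q0}
  after a @ step 1: no successor for Q

traces(P) ≠ traces(Q) — witness ⟨a⟩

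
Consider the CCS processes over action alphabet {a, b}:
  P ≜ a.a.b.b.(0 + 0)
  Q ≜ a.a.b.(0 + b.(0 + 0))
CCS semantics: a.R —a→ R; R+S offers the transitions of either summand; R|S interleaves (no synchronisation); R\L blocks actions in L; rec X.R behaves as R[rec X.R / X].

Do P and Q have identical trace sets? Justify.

trace-equivalent

LTS(P): 5 reachable states
  p0 = a.a.b.b.(0 + 0) ⊢ =a=> p1
  p1 = a.b.b.(0 + 0) ⊢ =a=> p2
  p2 = b.b.(0 + 0) ⊢ =b=> p3
  p3 = b.(0 + 0) ⊢ =b=> p4
  p4 = 0 + 0 ⊢ ∅
LTS(Q): 5 reachable states
  q0 = a.a.b.(0 + b.(0 + 0)) ⊢ =a=> q1
  q1 = a.b.(0 + b.(0 + 0)) ⊢ =a=> q2
  q2 = b.(0 + b.(0 + 0)) ⊢ =b=> q3
  q3 = 0 + b.(0 + 0) ⊢ =b=> q4
  q4 = 0 + 0 ⊢ ∅
Bisimilarity quotient blocks:
  B0 = {p0, q0}
  B1 = {p1, q1}
  B2 = {p2, q2}
  B3 = {p3, q3}
  B4 = {p4, q4}
p0 ∈ B0, q0 ∈ B0 → same block
Bisimilar ⇒ trace-equivalent.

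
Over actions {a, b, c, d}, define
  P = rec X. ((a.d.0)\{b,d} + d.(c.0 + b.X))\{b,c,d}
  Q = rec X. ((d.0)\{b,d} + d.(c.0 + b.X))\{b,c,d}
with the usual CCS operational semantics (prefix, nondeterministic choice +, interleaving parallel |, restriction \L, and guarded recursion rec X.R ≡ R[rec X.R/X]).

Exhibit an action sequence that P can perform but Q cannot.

Reachable graph of P (2 states):
  p0 = rec X. ((a.d.0)\{b,d} + d.(c.0 + b.X))\{b,c,d} has moves ··a··> p1
  p1 = (d.0)\{b,d}\{b,c,d} has moves ∅
Reachable graph of Q (1 states):
  q0 = rec X. ((d.0)\{b,d} + d.(c.0 + b.X))\{b,c,d} has moves ∅
Trace ⟨a⟩ through P, begin at {p0}:
  step 1 (a): {p1}
  P completes σ.
Trace ⟨a⟩ through Q, begin at {q0}:
  step 1 (a): ∅ (Q stuck)

a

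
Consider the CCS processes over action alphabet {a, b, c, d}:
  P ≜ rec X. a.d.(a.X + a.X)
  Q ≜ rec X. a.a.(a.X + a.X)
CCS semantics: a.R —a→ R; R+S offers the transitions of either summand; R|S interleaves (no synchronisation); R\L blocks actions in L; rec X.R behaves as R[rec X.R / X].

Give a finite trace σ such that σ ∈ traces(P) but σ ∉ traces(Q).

P's transition system — 3 states:
  s0 = rec X. a.d.(a.X + a.X) :: =a=> s1
  s1 = d.(a.(rec X. a.d.(a.X + a.X)) + a.(rec X. a.d.(a.X + a.X))) :: =d=> s2
  s2 = a.(rec X. a.d.(a.X + a.X)) + a.(rec X. a.d.(a.X + a.X)) :: =a=> s0
Q's transition system — 3 states:
  t0 = rec X. a.a.(a.X + a.X) :: =a=> t1
  t1 = a.(a.(rec X. a.a.(a.X + a.X)) + a.(rec X. a.a.(a.X + a.X))) :: =a=> t2
  t2 = a.(rec X. a.a.(a.X + a.X)) + a.(rec X. a.a.(a.X + a.X)) :: =a=> t0
Trace ⟨ad⟩ through P, begin at {s0}:
  step 1 (a): {s1}
  step 2 (d): {s2}
  ✓ P
Trace ⟨ad⟩ through Q, begin at {t0}:
  step 1 (a): {t1}
  step 2 (d): ∅ (Q stuck)

ad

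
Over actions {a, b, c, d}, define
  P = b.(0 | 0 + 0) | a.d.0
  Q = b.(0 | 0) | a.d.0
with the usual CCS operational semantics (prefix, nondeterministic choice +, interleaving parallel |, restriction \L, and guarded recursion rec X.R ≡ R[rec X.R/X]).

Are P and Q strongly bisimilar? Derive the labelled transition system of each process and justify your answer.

LTS(P): 6 reachable states
  s0 = b.(0 | 0 + 0) | a.d.0 :: =a=> s1, =b=> s2
  s1 = b.(0 | 0 + 0) | d.0 :: =b=> s3, =d=> s4
  s2 = (0 | 0 + 0) | a.d.0 :: =a=> s3
  s3 = (0 | 0 + 0) | d.0 :: =d=> s5
  s4 = b.(0 | 0 + 0) | 0 :: =b=> s5
  s5 = (0 | 0 + 0) | 0 :: stopped
LTS(Q): 6 reachable states
  t0 = b.(0 | 0) | a.d.0 :: =a=> t1, =b=> t2
  t1 = b.(0 | 0) | d.0 :: =b=> t3, =d=> t4
  t2 = 0 | 0 | a.d.0 :: =a=> t3
  t3 = 0 | 0 | d.0 :: =d=> t5
  t4 = b.(0 | 0) | 0 :: =b=> t5
  t5 = 0 | 0 | 0 :: stopped
Bisimilarity quotient blocks:
  B0 = {s0, t0}
  B1 = {s1, t1}
  B2 = {s3, t3}
  B3 = {s5, t5}
  B4 = {s4, t4}
  B5 = {s2, t2}
s0 ∈ B0, t0 ∈ B0 → same block

bisimilar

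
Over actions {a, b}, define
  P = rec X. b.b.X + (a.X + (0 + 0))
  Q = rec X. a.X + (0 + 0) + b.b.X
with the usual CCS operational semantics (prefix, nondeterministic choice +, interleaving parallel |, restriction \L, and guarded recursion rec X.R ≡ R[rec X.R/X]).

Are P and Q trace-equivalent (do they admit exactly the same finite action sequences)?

Reachable graph of P (2 states):
  p0 = rec X. b.b.X + (a.X + (0 + 0)) → =a=> p0, =b=> p1
  p1 = b.(rec X. b.b.X + (a.X + (0 + 0))) → =b=> p0
Reachable graph of Q (2 states):
  q0 = rec X. a.X + (0 + 0) + b.b.X → =a=> q0, =b=> q1
  q1 = b.(rec X. a.X + (0 + 0) + b.b.X) → =b=> q0
Bisimilarity quotient blocks:
  B0 = {p0, q0}
  B1 = {p1, q1}
p0 ∈ B0, q0 ∈ B0 → same block
Bisimilar ⇒ trace-equivalent.

trace-equivalent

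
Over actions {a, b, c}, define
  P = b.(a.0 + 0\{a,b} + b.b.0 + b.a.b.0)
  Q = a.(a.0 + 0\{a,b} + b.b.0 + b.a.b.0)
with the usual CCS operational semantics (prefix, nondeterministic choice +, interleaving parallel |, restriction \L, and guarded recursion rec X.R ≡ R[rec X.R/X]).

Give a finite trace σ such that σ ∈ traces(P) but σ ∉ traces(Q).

b

LTS(P): 5 reachable states
  p0 = b.(a.0 + 0\{a,b} + b.b.0 + b.a.b.0) has moves ··b··> p1
  p1 = a.0 + 0\{a,b} + b.b.0 + b.a.b.0 has moves ··a··> p2, ··b··> p3, ··b··> p4
  p2 = 0 has moves ∅
  p3 = a.b.0 has moves ··a··> p4
  p4 = b.0 has moves ··b··> p2
LTS(Q): 5 reachable states
  q0 = a.(a.0 + 0\{a,b} + b.b.0 + b.a.b.0) has moves ··a··> q1
  q1 = a.0 + 0\{a,b} + b.b.0 + b.a.b.0 has moves ··a··> q2, ··b··> q3, ··b··> q4
  q2 = 0 has moves ∅
  q3 = a.b.0 has moves ··a··> q4
  q4 = b.0 has moves ··b··> q2
Executing b from P (initial set {p0}):
  after b @ step 1: {p1}
  — P admits the full trace.
Executing b from Q (initial set {q0}):
  after b @ step 1: ∅  — Q cannot continue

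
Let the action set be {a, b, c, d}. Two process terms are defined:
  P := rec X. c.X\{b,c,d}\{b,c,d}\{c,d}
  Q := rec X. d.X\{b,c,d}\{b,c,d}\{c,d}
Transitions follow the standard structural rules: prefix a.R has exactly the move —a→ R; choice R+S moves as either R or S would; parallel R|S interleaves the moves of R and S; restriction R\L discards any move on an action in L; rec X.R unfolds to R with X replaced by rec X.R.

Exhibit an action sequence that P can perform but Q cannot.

Reachable graph of P (2 states):
  m0 = rec X. c.X\{b,c,d}\{b,c,d}\{c,d} ⊢ --c--▸ m1
  m1 = (rec X. c.X\{b,c,d}\{b,c,d}\{c,d})\{b,c,d}\{b,c,d}\{c,d} ⊢ (no moves)
Reachable graph of Q (2 states):
  n0 = rec X. d.X\{b,c,d}\{b,c,d}\{c,d} ⊢ --d--▸ n1
  n1 = (rec X. d.X\{b,c,d}\{b,c,d}\{c,d})\{b,c,d}\{b,c,d}\{c,d} ⊢ (no moves)
Executing c from P (initial set {m0}):
  [1] c ⇒ {m1}
  — P admits the full trace.
Executing c from Q (initial set {n0}):
  [1] c ⇒ ∅ (Q stuck)

c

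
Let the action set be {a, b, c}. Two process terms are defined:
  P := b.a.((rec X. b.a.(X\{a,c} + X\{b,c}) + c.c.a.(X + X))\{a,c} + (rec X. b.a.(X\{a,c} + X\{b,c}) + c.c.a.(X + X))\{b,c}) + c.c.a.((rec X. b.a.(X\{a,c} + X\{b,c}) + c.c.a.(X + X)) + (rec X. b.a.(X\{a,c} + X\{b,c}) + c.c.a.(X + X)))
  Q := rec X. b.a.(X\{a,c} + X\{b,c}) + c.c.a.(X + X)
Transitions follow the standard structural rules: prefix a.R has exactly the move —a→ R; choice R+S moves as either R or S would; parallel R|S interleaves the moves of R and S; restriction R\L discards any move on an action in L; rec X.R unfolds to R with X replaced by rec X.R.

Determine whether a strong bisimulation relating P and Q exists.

P ~ Q

LTS(P): 7 reachable states
  p0 = b.a.((rec X. b.a.(X\{a,c} + X\{b,c}) + c.c.a.(X + X))\{a,c} + (rec X. b.a.(X\{a,c} + X\{b,c}) + c.c.a.(X + X))\{b,c}) + c.c.a.((rec X. b.a.(X\{a,c} + X\{b,c}) + c.c.a.(X + X)) + (rec X. b.a.(X\{a,c} + X\{b,c}) + c.c.a.(X + X))) has moves =b=> p1, =c=> p2
  p1 = a.((rec X. b.a.(X\{a,c} + X\{b,c}) + c.c.a.(X + X))\{a,c} + (rec X. b.a.(X\{a,c} + X\{b,c}) + c.c.a.(X + X))\{b,c}) has moves =a=> p3
  p2 = c.a.((rec X. b.a.(X\{a,c} + X\{b,c}) + c.c.a.(X + X)) + (rec X. b.a.(X\{a,c} + X\{b,c}) + c.c.a.(X + X))) has moves =c=> p4
  p3 = (rec X. b.a.(X\{a,c} + X\{b,c}) + c.c.a.(X + X))\{a,c} + (rec X. b.a.(X\{a,c} + X\{b,c}) + c.c.a.(X + X))\{b,c} has moves =b=> p5
  p4 = a.((rec X. b.a.(X\{a,c} + X\{b,c}) + c.c.a.(X + X)) + (rec X. b.a.(X\{a,c} + X\{b,c}) + c.c.a.(X + X))) has moves =a=> p6
  p5 = (a.((rec X. b.a.(X\{a,c} + X\{b,c}) + c.c.a.(X + X))\{a,c} + (rec X. b.a.(X\{a,c} + X\{b,c}) + c.c.a.(X + X))\{b,c}))\{a,c} has moves (no moves)
  p6 = (rec X. b.a.(X\{a,c} + X\{b,c}) + c.c.a.(X + X)) + (rec X. b.a.(X\{a,c} + X\{b,c}) + c.c.a.(X + X)) has moves =b=> p1, =c=> p2
LTS(Q): 7 reachable states
  q0 = rec X. b.a.(X\{a,c} + X\{b,c}) + c.c.a.(X + X) has moves =b=> q1, =c=> q2
  q1 = a.((rec X. b.a.(X\{a,c} + X\{b,c}) + c.c.a.(X + X))\{a,c} + (rec X. b.a.(X\{a,c} + X\{b,c}) + c.c.a.(X + X))\{b,c}) has moves =a=> q3
  q2 = c.a.((rec X. b.a.(X\{a,c} + X\{b,c}) + c.c.a.(X + X)) + (rec X. b.a.(X\{a,c} + X\{b,c}) + c.c.a.(X + X))) has moves =c=> q4
  q3 = (rec X. b.a.(X\{a,c} + X\{b,c}) + c.c.a.(X + X))\{a,c} + (rec X. b.a.(X\{a,c} + X\{b,c}) + c.c.a.(X + X))\{b,c} has moves =b=> q5
  q4 = a.((rec X. b.a.(X\{a,c} + X\{b,c}) + c.c.a.(X + X)) + (rec X. b.a.(X\{a,c} + X\{b,c}) + c.c.a.(X + X))) has moves =a=> q6
  q5 = (a.((rec X. b.a.(X\{a,c} + X\{b,c}) + c.c.a.(X + X))\{a,c} + (rec X. b.a.(X\{a,c} + X\{b,c}) + c.c.a.(X + X))\{b,c}))\{a,c} has moves (no moves)
  q6 = (rec X. b.a.(X\{a,c} + X\{b,c}) + c.c.a.(X + X)) + (rec X. b.a.(X\{a,c} + X\{b,c}) + c.c.a.(X + X)) has moves =b=> q1, =c=> q2
Coarsest stable partition (strong bisimilarity classes):
  B0 = {p0, p6, q0, q6}
  B1 = {p1, q1}
  B2 = {p3, q3}
  B3 = {p5, q5}
  B4 = {p2, q2}
  B5 = {p4, q4}
p0 ∈ B0, q0 ∈ B0 → same block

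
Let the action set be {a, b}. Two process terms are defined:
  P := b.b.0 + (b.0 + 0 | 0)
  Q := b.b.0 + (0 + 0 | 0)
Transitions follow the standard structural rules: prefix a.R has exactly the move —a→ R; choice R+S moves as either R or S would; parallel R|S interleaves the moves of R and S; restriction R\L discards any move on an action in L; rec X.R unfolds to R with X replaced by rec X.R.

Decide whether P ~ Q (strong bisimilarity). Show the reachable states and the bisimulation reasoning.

Reachable graph of P (3 states):
  s0 = b.b.0 + (b.0 + 0 | 0) → —b→ s1, —b→ s2
  s1 = 0 → deadlocked
  s2 = b.0 → —b→ s1
Reachable graph of Q (3 states):
  t0 = b.b.0 + (0 + 0 | 0) → —b→ t1
  t1 = b.0 → —b→ t2
  t2 = 0 → deadlocked
Bisimilarity quotient blocks:
  B0 = {s0}
  B1 = {s2, t1}
  B2 = {s1, t2}
  B3 = {t0}
s0 ∈ B0, t0 ∈ B3 → different blocks

P ≁ Q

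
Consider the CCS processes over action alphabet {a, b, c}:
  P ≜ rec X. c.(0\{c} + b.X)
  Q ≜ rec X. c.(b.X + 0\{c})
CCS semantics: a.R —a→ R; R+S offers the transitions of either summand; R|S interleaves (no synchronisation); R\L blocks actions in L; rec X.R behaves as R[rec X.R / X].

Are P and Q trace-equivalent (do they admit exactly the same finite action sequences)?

P's transition system — 2 states:
  s0 = rec X. c.(0\{c} + b.X) → -c-> s1
  s1 = 0\{c} + b.(rec X. c.(0\{c} + b.X)) → -b-> s0
Q's transition system — 2 states:
  t0 = rec X. c.(b.X + 0\{c}) → -c-> t1
  t1 = b.(rec X. c.(b.X + 0\{c})) + 0\{c} → -b-> t0
Coarsest stable partition (strong bisimilarity classes):
  B0 = {s0, t0}
  B1 = {s1, t1}
s0 ∈ B0, t0 ∈ B0 → same block
Bisimilar ⇒ trace-equivalent.

YES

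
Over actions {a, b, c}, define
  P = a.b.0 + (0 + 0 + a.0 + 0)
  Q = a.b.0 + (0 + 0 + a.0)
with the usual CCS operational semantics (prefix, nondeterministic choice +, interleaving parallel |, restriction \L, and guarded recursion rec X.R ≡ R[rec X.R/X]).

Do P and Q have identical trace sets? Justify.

Reachable graph of P (3 states):
  u0 = a.b.0 + (0 + 0 + a.0 + 0) → -a-> u1, -a-> u2
  u1 = 0 → (no moves)
  u2 = b.0 → -b-> u1
Reachable graph of Q (3 states):
  v0 = a.b.0 + (0 + 0 + a.0) → -a-> v1, -a-> v2
  v1 = 0 → (no moves)
  v2 = b.0 → -b-> v1
Partition-refinement fixed point:
  B0 = {u0, v0}
  B1 = {u2, v2}
  B2 = {u1, v1}
u0 ∈ B0, v0 ∈ B0 → same block
Bisimilar ⇒ trace-equivalent.

trace-equivalent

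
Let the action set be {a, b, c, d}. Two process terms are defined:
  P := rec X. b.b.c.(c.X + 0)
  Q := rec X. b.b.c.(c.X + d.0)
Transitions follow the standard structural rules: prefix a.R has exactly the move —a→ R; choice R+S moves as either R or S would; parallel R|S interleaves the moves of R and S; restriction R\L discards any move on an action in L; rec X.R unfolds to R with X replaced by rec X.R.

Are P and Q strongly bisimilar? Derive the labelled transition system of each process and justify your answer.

NO

Reachable graph of P (4 states):
  m0 = rec X. b.b.c.(c.X + 0) has moves ··b··> m1
  m1 = b.c.(c.(rec X. b.b.c.(c.X + 0)) + 0) has moves ··b··> m2
  m2 = c.(c.(rec X. b.b.c.(c.X + 0)) + 0) has moves ··c··> m3
  m3 = c.(rec X. b.b.c.(c.X + 0)) + 0 has moves ··c··> m0
Reachable graph of Q (5 states):
  n0 = rec X. b.b.c.(c.X + d.0) has moves ··b··> n1
  n1 = b.c.(c.(rec X. b.b.c.(c.X + d.0)) + d.0) has moves ··b··> n2
  n2 = c.(c.(rec X. b.b.c.(c.X + d.0)) + d.0) has moves ··c··> n3
  n3 = c.(rec X. b.b.c.(c.X + d.0)) + d.0 has moves ··c··> n0, ··d··> n4
  n4 = 0 has moves (no moves)
Coarsest stable partition (strong bisimilarity classes):
  B0 = {m0}
  B1 = {m1}
  B2 = {m2}
  B3 = {m3}
  B4 = {n0}
  B5 = {n1}
  B6 = {n2}
  B7 = {n3}
  B8 = {n4}
m0 ∈ B0, n0 ∈ B4 → different blocks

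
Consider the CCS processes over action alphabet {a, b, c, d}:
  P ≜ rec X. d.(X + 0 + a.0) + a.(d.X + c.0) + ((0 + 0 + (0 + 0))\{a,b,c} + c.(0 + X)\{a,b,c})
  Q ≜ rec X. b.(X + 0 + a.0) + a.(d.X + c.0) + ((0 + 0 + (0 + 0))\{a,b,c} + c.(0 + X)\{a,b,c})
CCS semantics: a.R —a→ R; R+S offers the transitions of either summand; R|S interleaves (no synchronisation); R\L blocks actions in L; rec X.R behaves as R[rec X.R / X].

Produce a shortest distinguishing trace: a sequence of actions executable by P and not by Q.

d

P's transition system — 6 states:
  p0 = rec X. d.(X + 0 + a.0) + a.(d.X + c.0) + ((0 + 0 + (0 + 0))\{a,b,c} + c.(0 + X)\{a,b,c}) ⊢ -a-> p1, -c-> p2, -d-> p3
  p1 = d.(rec X. d.(X + 0 + a.0) + a.(d.X + c.0) + ((0 + 0 + (0 + 0))\{a,b,c} + c.(0 + X)\{a,b,c})) + c.0 ⊢ -c-> p4, -d-> p0
  p2 = (0 + (rec X. d.(X + 0 + a.0) + a.(d.X + c.0) + ((0 + 0 + (0 + 0))\{a,b,c} + c.(0 + X)\{a,b,c})))\{a,b,c} ⊢ -d-> p5
  p3 = (rec X. d.(X + 0 + a.0) + a.(d.X + c.0) + ((0 + 0 + (0 + 0))\{a,b,c} + c.(0 + X)\{a,b,c})) + 0 + a.0 ⊢ -a-> p1, -a-> p4, -c-> p2, -d-> p3
  p4 = 0 ⊢ stopped
  p5 = ((rec X. d.(X + 0 + a.0) + a.(d.X + c.0) + ((0 + 0 + (0 + 0))\{a,b,c} + c.(0 + X)\{a,b,c})) + 0 + a.0)\{a,b,c} ⊢ -d-> p5
Q's transition system — 5 states:
  q0 = rec X. b.(X + 0 + a.0) + a.(d.X + c.0) + ((0 + 0 + (0 + 0))\{a,b,c} + c.(0 + X)\{a,b,c}) ⊢ -a-> q1, -b-> q2, -c-> q3
  q1 = d.(rec X. b.(X + 0 + a.0) + a.(d.X + c.0) + ((0 + 0 + (0 + 0))\{a,b,c} + c.(0 + X)\{a,b,c})) + c.0 ⊢ -c-> q4, -d-> q0
  q2 = (rec X. b.(X + 0 + a.0) + a.(d.X + c.0) + ((0 + 0 + (0 + 0))\{a,b,c} + c.(0 + X)\{a,b,c})) + 0 + a.0 ⊢ -a-> q1, -a-> q4, -b-> q2, -c-> q3
  q3 = (0 + (rec X. b.(X + 0 + a.0) + a.(d.X + c.0) + ((0 + 0 + (0 + 0))\{a,b,c} + c.(0 + X)\{a,b,c})))\{a,b,c} ⊢ stopped
  q4 = 0 ⊢ stopped
Run σ = ⟨d⟩ on P: start {p0}
  [1] d ⇒ {p3}
  — P admits the full trace.
Run σ = ⟨d⟩ on Q: start {q0}
  [1] d ⇒ ∅ (Q stuck)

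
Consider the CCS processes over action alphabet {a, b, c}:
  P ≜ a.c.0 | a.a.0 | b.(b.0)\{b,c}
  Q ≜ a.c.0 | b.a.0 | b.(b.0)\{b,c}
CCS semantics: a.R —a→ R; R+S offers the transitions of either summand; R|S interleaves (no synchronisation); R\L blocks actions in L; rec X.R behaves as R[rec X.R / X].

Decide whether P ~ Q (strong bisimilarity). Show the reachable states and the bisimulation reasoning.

LTS(P): 18 reachable states
  s0 = a.c.0 | a.a.0 | b.(b.0)\{b,c} ⊢ —a→ s1, —a→ s2, —b→ s3
  s1 = a.c.0 | a.0 | b.(b.0)\{b,c} ⊢ —a→ s4, —a→ s5, —b→ s6
  s2 = c.0 | a.a.0 | b.(b.0)\{b,c} ⊢ —a→ s5, —b→ s7, —c→ s8
  s3 = a.c.0 | a.a.0 | (b.0)\{b,c} ⊢ —a→ s6, —a→ s7
  s4 = a.c.0 | 0 | b.(b.0)\{b,c} ⊢ —a→ s9, —b→ s10
  s5 = c.0 | a.0 | b.(b.0)\{b,c} ⊢ —a→ s9, —b→ s11, —c→ s12
  s6 = a.c.0 | a.0 | (b.0)\{b,c} ⊢ —a→ s10, —a→ s11
  s7 = c.0 | a.a.0 | (b.0)\{b,c} ⊢ —a→ s11, —c→ s13
  s8 = 0 | a.a.0 | b.(b.0)\{b,c} ⊢ —a→ s12, —b→ s13
  s9 = c.0 | 0 | b.(b.0)\{b,c} ⊢ —b→ s14, —c→ s15
  s10 = a.c.0 | 0 | (b.0)\{b,c} ⊢ —a→ s14
  s11 = c.0 | a.0 | (b.0)\{b,c} ⊢ —a→ s14, —c→ s16
  s12 = 0 | a.0 | b.(b.0)\{b,c} ⊢ —a→ s15, —b→ s16
  s13 = 0 | a.a.0 | (b.0)\{b,c} ⊢ —a→ s16
  s14 = c.0 | 0 | (b.0)\{b,c} ⊢ —c→ s17
  s15 = 0 | 0 | b.(b.0)\{b,c} ⊢ —b→ s17
  s16 = 0 | a.0 | (b.0)\{b,c} ⊢ —a→ s17
  s17 = 0 | 0 | (b.0)\{b,c} ⊢ ∅
LTS(Q): 18 reachable states
  t0 = a.c.0 | b.a.0 | b.(b.0)\{b,c} ⊢ —a→ t1, —b→ t2, —b→ t3
  t1 = c.0 | b.a.0 | b.(b.0)\{b,c} ⊢ —b→ t4, —b→ t5, —c→ t6
  t2 = a.c.0 | a.0 | b.(b.0)\{b,c} ⊢ —a→ t4, —a→ t7, —b→ t8
  t3 = a.c.0 | b.a.0 | (b.0)\{b,c} ⊢ —a→ t5, —b→ t8
  t4 = c.0 | a.0 | b.(b.0)\{b,c} ⊢ —a→ t9, —b→ t10, —c→ t11
  t5 = c.0 | b.a.0 | (b.0)\{b,c} ⊢ —b→ t10, —c→ t12
  t6 = 0 | b.a.0 | b.(b.0)\{b,c} ⊢ —b→ t11, —b→ t12
  t7 = a.c.0 | 0 | b.(b.0)\{b,c} ⊢ —a→ t9, —b→ t13
  t8 = a.c.0 | a.0 | (b.0)\{b,c} ⊢ —a→ t10, —a→ t13
  t9 = c.0 | 0 | b.(b.0)\{b,c} ⊢ —b→ t14, —c→ t15
  t10 = c.0 | a.0 | (b.0)\{b,c} ⊢ —a→ t14, —c→ t16
  t11 = 0 | a.0 | b.(b.0)\{b,c} ⊢ —a→ t15, —b→ t16
  t12 = 0 | b.a.0 | (b.0)\{b,c} ⊢ —b→ t16
  t13 = a.c.0 | 0 | (b.0)\{b,c} ⊢ —a→ t14
  t14 = c.0 | 0 | (b.0)\{b,c} ⊢ —c→ t17
  t15 = 0 | 0 | b.(b.0)\{b,c} ⊢ —b→ t17
  t16 = 0 | a.0 | (b.0)\{b,c} ⊢ —a→ t17
  t17 = 0 | 0 | (b.0)\{b,c} ⊢ ∅
Partition-refinement fixed point:
  B0 = {s0}
  B1 = {s1, t2}
  B2 = {s5, t4}
  B3 = {s9, t9}
  B4 = {s14, t14}
  B5 = {s17, t17}
  B6 = {s15, t15}
  B7 = {s12, t11}
  B8 = {s16, t16}
  B9 = {s11, t10}
  B10 = {s4, t7}
  B11 = {s10, t13}
  B12 = {s6, t8}
  B13 = {s3}
  B14 = {s7}
  B15 = {s13}
  B16 = {s2}
  B17 = {s8}
  B18 = {t0}
  B19 = {t3}
  B20 = {t5}
  B21 = {t12}
  B22 = {t1}
  B23 = {t6}
s0 ∈ B0, t0 ∈ B18 → different blocks

P ≁ Q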